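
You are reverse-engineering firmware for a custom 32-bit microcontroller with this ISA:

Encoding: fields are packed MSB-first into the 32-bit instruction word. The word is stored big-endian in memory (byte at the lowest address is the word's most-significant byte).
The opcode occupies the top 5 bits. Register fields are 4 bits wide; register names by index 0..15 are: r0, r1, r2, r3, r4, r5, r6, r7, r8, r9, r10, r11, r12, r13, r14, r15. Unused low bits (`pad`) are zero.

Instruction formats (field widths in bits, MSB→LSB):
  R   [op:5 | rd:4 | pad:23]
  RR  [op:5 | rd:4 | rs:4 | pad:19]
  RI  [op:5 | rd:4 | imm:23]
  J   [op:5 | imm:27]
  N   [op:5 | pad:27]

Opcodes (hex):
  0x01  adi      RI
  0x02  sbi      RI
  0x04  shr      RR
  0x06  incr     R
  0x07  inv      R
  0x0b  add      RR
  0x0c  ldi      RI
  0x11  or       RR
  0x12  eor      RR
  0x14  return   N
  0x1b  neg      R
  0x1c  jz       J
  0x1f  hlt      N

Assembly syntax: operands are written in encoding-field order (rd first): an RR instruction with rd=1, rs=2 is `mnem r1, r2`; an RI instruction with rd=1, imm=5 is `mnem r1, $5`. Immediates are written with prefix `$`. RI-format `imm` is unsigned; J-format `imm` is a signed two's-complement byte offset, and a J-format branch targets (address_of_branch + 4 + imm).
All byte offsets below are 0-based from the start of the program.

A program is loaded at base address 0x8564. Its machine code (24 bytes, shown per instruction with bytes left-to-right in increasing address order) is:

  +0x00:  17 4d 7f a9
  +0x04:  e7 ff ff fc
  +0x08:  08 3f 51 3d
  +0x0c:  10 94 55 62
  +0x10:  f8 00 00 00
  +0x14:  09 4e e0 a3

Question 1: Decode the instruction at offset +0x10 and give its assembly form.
hlt

off 0x10: read f8 00 00 00 as big → 0xf8000000
  op=0xf8000000>>27=0x1f ⇒ hlt (N)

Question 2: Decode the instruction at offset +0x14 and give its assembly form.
adi r2, $5169315

off 0x14: read 09 4e e0 a3 as big → 0x094ee0a3
  top 5b → 0x1 → adi [RI]
  rd: (w>>23)&0xf=0x2 → r2
  imm: (w>>0)&0x7fffff=0x4ee0a3 → $5169315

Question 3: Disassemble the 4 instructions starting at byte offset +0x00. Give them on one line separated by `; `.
sbi r14, $5078953; jz $-4; adi r0, $4149565; sbi r1, $1332578

[00] 17 4d 7f a9 → 0x174d7fa9
  opcode bits[31:27]=0x2: sbi/RI
  rd@[26:23]=0xe ⇒ r14
  imm@[22:0]=0x4d7fa9 ⇒ $5078953
[04] e7 ff ff fc → 0xe7fffffc
  opcode bits[31:27]=0x1c: jz/J
  imm@[26:0]=0x7fffffc (s27→-4) ⇒ $-4
[08] 08 3f 51 3d → 0x083f513d
  opcode bits[31:27]=0x1: adi/RI
  rd@[26:23]=0x0 ⇒ r0
  imm@[22:0]=0x3f513d ⇒ $4149565
[0c] 10 94 55 62 → 0x10945562
  opcode bits[31:27]=0x2: sbi/RI
  rd@[26:23]=0x1 ⇒ r1
  imm@[22:0]=0x145562 ⇒ $1332578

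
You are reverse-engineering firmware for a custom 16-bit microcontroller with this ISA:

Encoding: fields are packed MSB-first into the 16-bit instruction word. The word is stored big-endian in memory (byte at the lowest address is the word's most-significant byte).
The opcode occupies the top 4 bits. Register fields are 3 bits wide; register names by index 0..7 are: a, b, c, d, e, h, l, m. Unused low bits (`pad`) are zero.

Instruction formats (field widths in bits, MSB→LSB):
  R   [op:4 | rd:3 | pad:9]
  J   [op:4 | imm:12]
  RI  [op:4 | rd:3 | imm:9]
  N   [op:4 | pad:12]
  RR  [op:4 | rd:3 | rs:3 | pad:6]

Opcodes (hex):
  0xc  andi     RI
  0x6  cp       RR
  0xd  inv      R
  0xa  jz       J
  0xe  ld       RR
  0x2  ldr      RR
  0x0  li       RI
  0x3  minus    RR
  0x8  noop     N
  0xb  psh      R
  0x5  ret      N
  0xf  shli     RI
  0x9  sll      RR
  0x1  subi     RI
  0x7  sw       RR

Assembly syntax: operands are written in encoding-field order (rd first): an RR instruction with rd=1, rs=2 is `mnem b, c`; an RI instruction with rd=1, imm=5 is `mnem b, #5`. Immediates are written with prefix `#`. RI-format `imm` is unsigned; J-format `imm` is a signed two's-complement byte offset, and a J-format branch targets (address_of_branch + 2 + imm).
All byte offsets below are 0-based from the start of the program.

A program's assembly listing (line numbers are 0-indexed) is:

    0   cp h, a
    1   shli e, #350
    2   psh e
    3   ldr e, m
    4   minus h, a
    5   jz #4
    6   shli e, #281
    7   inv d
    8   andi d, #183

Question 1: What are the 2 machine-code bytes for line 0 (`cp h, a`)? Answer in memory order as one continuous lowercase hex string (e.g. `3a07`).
line 0 (cp): pack op=0x6:4|rd=5:3|rs=0:3|pad=0:6 = 0x6a00; big→ 6a 00

6a00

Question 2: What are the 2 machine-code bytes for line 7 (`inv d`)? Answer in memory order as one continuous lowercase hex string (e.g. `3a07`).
d600

L7: inv op=0xd:4|rd=3:3|pad=0:9 ⇒ 0xd600 ⇒ big d6 00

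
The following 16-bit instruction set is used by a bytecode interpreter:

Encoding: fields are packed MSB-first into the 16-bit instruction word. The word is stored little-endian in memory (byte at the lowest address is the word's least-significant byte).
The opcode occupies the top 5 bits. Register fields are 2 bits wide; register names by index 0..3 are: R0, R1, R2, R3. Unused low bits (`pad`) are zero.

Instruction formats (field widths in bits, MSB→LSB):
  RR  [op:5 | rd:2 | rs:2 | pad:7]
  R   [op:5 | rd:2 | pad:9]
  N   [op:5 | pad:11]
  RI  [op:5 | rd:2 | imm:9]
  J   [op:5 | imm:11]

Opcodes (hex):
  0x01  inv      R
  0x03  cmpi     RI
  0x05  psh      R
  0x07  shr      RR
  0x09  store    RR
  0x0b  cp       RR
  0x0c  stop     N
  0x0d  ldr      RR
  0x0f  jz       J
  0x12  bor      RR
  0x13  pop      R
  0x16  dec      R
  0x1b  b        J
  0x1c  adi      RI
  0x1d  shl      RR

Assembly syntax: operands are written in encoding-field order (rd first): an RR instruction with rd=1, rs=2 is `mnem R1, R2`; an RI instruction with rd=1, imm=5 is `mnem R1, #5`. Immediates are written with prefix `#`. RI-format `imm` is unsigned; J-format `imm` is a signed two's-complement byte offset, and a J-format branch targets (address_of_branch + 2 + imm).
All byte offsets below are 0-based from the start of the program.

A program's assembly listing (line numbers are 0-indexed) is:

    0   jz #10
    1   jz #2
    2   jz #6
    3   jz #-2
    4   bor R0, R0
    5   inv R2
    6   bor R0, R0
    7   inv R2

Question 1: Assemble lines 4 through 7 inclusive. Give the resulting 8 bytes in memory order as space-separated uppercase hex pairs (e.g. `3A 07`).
00 90 00 0C 00 90 00 0C

line 4 (bor): pack op=0x12:5|rd=0:2|rs=0:2|pad=0:7 = 0x9000; little→ 00 90
line 5 (inv): pack op=0x1:5|rd=2:2|pad=0:9 = 0x0c00; little→ 00 0c
line 6 (bor): pack op=0x12:5|rd=0:2|rs=0:2|pad=0:7 = 0x9000; little→ 00 90
line 7 (inv): pack op=0x1:5|rd=2:2|pad=0:9 = 0x0c00; little→ 00 0c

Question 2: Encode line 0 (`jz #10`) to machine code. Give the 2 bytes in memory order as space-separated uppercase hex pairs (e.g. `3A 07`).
0A 78

line 0 (jz): pack op=0xf:5|imm=10:11 = 0x780a; little→ 0a 78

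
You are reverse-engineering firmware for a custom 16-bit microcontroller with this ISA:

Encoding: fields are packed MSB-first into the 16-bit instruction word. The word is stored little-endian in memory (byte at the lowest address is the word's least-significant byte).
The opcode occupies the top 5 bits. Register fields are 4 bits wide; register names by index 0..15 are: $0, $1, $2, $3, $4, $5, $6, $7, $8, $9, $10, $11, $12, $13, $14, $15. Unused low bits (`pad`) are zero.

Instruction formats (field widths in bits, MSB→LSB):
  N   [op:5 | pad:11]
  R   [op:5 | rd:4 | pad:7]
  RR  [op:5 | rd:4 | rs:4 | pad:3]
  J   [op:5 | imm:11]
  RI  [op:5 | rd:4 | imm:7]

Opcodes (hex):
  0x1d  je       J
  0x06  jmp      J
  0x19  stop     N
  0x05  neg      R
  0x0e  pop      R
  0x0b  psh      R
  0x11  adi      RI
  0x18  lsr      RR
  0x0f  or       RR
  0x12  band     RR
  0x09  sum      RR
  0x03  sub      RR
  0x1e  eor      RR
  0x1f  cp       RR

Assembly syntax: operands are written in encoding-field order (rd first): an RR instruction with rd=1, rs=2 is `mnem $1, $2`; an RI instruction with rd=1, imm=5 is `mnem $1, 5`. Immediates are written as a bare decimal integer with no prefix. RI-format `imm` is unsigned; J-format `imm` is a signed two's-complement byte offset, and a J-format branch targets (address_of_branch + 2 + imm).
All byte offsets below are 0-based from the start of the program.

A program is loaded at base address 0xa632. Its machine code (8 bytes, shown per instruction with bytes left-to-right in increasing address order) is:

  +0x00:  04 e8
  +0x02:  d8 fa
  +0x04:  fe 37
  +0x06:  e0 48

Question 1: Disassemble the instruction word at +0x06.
sum $1, $12

[06] e0 48 → 0x48e0
  top 5b → 0x9 → sum [RR]
  [10:7] rd=1 = $1
  [6:3] rs=12 = $12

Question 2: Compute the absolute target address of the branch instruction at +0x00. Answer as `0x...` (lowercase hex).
+0x00: 04 e8 ⇒ word 0xe804 (little)
  top 5b → 0x1d → je [J]
  [10:0] imm=4 = 4
  target = base 0xa632 + off 0x00 + 2 + imm 4 = 0xa638

0xa638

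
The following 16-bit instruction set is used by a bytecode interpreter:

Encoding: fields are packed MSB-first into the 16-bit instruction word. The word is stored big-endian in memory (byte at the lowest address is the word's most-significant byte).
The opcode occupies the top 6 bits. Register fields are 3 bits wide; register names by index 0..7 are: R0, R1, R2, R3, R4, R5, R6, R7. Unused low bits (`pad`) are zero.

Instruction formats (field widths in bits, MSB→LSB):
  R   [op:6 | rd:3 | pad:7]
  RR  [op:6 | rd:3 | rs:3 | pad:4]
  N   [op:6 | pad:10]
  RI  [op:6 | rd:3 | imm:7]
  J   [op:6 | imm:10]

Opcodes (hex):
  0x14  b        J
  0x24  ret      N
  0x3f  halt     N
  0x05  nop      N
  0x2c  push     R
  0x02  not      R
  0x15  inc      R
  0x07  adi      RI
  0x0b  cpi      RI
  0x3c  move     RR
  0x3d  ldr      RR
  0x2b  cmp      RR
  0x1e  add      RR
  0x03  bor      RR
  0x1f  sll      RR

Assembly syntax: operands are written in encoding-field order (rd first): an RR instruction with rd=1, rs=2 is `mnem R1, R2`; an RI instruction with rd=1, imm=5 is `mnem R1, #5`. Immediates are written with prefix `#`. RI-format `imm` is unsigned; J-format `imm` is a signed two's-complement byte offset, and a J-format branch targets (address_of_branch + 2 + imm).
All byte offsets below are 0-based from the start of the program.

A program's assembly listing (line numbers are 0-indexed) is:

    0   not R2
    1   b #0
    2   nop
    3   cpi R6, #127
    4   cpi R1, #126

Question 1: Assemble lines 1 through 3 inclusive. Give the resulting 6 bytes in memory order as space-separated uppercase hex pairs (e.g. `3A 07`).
line 1 (b): pack op=0x14:6|imm=0:10 = 0x5000; big→ 50 00
line 2 (nop): pack op=0x5:6|pad=0:10 = 0x1400; big→ 14 00
line 3 (cpi): pack op=0xb:6|rd=6:3|imm=127:7 = 0x2f7f; big→ 2f 7f

50 00 14 00 2F 7F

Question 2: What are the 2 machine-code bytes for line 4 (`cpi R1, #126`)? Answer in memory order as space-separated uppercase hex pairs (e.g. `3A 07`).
2C FE

L4: cpi op=0xb:6|rd=1:3|imm=126:7 ⇒ 0x2cfe ⇒ big 2c fe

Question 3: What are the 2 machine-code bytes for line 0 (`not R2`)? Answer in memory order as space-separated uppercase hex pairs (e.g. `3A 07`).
09 00

line 0 (not): pack op=0x2:6|rd=2:3|pad=0:7 = 0x0900; big→ 09 00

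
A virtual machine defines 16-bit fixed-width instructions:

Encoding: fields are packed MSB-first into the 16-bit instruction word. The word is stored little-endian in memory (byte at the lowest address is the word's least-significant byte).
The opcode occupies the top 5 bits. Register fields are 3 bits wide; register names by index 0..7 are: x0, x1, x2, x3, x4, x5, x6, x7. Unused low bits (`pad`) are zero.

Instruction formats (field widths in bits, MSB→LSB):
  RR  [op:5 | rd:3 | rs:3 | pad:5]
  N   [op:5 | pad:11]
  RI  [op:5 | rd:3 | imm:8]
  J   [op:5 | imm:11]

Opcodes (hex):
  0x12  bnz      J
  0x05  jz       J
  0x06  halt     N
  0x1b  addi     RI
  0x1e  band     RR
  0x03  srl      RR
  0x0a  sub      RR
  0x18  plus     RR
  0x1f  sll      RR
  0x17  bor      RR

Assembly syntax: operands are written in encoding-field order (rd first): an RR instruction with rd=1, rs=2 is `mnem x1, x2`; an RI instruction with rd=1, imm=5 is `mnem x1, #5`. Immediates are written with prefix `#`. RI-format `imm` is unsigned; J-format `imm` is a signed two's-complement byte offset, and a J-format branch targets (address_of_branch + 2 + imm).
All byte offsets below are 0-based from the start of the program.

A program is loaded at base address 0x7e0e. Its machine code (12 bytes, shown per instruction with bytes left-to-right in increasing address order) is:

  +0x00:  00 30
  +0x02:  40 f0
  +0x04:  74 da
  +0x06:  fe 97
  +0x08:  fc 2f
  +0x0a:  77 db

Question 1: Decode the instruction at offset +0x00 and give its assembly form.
halt

@+00  little-endian(00 30) = 0x3000
  top 5b → 0x6 → halt [N]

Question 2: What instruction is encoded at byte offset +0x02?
[02] 40 f0 → 0xf040
  op=0xf040>>11=0x1e ⇒ band (RR)
  rd@[10:8]=0x0 ⇒ x0
  rs@[7:5]=0x2 ⇒ x2

band x0, x2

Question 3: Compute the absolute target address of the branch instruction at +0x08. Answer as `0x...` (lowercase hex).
0x7e14

off 0x08: read fc 2f as little → 0x2ffc
  opcode bits[15:11]=0x5: jz/J
  imm@[10:0]=0x7fc (s11→-4) ⇒ #-4
  target = base 0x7e0e + off 0x08 + 2 + imm -4 = 0x7e14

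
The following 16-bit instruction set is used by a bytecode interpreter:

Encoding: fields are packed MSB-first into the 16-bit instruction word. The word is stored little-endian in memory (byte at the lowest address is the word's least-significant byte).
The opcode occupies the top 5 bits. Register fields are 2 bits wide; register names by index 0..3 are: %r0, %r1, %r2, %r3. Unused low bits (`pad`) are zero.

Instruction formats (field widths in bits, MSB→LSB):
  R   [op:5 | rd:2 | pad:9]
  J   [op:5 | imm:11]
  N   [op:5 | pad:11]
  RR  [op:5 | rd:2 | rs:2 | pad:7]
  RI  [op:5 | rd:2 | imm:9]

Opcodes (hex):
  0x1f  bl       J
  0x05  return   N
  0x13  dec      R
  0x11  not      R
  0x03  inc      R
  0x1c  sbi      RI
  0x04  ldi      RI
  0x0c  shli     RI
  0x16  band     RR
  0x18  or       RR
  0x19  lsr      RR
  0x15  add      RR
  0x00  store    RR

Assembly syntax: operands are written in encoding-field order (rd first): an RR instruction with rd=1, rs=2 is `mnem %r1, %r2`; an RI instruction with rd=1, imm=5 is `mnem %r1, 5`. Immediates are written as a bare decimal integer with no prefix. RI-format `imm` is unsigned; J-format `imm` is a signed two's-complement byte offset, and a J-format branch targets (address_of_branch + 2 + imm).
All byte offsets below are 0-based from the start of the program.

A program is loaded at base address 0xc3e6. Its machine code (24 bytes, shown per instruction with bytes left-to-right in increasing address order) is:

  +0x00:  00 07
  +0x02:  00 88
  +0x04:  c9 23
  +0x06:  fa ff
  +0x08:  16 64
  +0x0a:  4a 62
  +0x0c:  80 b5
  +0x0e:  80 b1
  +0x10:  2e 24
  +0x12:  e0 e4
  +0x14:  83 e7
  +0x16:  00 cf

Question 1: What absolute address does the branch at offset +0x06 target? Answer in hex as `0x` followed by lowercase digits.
[06] fa ff → 0xfffa
  opcode bits[15:11]=0x1f: bl/J
  [10:0] imm=2042 (s11→-6) = -6
  target = base 0xc3e6 + off 0x06 + 2 + imm -6 = 0xc3e8

0xc3e8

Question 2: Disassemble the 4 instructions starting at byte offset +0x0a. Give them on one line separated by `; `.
[0a] 4a 62 → 0x624a
  top 5b → 0xc → shli [RI]
  rd@[10:9]=0x1 ⇒ %r1
  imm@[8:0]=0x4a ⇒ 74
[0c] 80 b5 → 0xb580
  top 5b → 0x16 → band [RR]
  rd@[10:9]=0x2 ⇒ %r2
  rs@[8:7]=0x3 ⇒ %r3
[0e] 80 b1 → 0xb180
  top 5b → 0x16 → band [RR]
  rd@[10:9]=0x0 ⇒ %r0
  rs@[8:7]=0x3 ⇒ %r3
[10] 2e 24 → 0x242e
  top 5b → 0x4 → ldi [RI]
  rd@[10:9]=0x2 ⇒ %r2
  imm@[8:0]=0x2e ⇒ 46

shli %r1, 74; band %r2, %r3; band %r0, %r3; ldi %r2, 46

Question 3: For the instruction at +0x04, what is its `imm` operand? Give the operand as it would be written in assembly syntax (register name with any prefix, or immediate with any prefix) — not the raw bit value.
off 0x04: read c9 23 as little → 0x23c9
  opcode bits[15:11]=0x4: ldi/RI
  rd@[10:9]=0x1 ⇒ %r1
  imm@[8:0]=0x1c9 ⇒ 457

457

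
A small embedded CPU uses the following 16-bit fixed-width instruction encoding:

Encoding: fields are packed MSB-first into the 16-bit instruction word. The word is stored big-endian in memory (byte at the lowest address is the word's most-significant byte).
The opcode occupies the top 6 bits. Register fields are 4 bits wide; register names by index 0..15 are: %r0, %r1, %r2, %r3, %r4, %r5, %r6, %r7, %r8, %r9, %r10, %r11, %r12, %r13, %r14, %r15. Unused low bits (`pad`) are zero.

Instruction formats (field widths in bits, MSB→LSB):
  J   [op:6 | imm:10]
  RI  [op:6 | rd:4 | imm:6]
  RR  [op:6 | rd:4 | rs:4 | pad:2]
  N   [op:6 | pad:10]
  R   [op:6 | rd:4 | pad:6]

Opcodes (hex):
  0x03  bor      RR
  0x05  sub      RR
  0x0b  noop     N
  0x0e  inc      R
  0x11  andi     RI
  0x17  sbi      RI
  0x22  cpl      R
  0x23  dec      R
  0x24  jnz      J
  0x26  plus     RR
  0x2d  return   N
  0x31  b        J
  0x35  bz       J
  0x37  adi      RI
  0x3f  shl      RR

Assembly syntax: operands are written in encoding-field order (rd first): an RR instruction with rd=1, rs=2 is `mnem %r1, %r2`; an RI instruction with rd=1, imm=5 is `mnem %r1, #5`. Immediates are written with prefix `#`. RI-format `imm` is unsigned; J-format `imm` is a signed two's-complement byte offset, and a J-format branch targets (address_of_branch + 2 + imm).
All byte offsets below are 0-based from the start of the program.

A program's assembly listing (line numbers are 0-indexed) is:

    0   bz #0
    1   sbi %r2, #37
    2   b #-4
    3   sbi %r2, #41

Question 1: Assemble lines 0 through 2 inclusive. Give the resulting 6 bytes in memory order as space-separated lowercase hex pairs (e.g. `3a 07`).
line 0 (bz): pack op=0x35:6|imm=0:10 = 0xd400; big→ d4 00
line 1 (sbi): pack op=0x17:6|rd=2:4|imm=37:6 = 0x5ca5; big→ 5c a5
line 2 (b): pack op=0x31:6|imm=-4:10 = 0xc7fc; big→ c7 fc

d4 00 5c a5 c7 fc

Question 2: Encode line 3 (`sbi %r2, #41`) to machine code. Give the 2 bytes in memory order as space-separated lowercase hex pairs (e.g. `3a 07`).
line 3 (sbi): pack op=0x17:6|rd=2:4|imm=41:6 = 0x5ca9; big→ 5c a9

5c a9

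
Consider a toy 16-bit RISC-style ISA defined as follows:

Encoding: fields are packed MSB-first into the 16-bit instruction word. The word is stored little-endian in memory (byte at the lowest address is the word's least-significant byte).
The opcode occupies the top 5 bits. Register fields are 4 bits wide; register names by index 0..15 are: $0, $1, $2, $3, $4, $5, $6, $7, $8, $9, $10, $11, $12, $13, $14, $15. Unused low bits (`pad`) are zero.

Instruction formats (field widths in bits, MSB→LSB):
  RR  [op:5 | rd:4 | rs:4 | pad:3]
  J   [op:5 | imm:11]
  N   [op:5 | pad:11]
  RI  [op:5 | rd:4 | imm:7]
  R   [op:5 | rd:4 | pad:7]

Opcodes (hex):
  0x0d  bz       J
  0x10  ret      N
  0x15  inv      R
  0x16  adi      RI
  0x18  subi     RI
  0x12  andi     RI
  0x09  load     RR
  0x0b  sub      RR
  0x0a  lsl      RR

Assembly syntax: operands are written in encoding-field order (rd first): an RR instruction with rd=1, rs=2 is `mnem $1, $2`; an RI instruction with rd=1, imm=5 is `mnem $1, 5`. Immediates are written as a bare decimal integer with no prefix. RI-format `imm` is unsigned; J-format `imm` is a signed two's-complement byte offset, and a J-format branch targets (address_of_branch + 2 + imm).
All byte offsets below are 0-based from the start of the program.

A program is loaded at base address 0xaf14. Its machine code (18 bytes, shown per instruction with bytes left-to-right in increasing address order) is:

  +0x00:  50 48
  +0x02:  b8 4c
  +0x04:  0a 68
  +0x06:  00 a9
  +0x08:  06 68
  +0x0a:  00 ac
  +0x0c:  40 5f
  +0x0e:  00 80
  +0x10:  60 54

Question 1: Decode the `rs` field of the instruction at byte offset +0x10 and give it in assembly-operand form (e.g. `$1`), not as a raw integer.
[10] 60 54 → 0x5460
  op=0x5460>>11=0xa ⇒ lsl (RR)
  rd: (w>>7)&0xf=0x8 → $8
  rs: (w>>3)&0xf=0xc → $12

$12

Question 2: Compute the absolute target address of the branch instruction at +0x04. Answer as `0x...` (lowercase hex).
@+04  little-endian(0a 68) = 0x680a
  top 5b → 0xd → bz [J]
  imm@[10:0]=0xa ⇒ 10
  target = base 0xaf14 + off 0x04 + 2 + imm 10 = 0xaf24

0xaf24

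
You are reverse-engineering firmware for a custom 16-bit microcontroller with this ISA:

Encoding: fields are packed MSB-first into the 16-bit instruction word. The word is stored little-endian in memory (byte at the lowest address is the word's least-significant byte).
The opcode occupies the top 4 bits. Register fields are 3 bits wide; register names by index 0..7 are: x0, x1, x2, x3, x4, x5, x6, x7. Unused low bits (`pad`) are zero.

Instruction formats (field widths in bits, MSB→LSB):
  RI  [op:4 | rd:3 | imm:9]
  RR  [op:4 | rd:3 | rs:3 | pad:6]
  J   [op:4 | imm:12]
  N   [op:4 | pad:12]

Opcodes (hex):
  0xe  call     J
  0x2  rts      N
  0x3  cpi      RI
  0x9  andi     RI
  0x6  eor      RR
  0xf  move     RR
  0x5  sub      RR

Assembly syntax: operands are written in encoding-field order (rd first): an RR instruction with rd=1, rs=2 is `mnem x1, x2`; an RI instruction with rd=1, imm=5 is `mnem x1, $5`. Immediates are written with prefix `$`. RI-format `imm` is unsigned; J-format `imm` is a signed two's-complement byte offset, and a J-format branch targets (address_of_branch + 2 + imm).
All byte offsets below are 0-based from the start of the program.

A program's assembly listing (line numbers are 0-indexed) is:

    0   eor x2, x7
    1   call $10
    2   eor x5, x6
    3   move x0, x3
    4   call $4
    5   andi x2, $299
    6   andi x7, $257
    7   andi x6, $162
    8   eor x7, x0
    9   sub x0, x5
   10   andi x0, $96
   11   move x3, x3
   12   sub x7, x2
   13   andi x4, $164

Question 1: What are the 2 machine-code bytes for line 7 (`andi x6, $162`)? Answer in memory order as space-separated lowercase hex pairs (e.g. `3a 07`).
a2 9c

7. andi fields op=0x9:4|rd=6:3|imm=162:9 → word 9ca2h → a2 9c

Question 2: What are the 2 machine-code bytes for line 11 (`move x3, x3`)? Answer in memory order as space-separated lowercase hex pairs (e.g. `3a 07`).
c0 f6

line 11 (move): pack op=0xf:4|rd=3:3|rs=3:3|pad=0:6 = 0xf6c0; little→ c0 f6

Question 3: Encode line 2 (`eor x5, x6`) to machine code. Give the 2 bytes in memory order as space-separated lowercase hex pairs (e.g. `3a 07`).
80 6b

line 2 (eor): pack op=0x6:4|rd=5:3|rs=6:3|pad=0:6 = 0x6b80; little→ 80 6b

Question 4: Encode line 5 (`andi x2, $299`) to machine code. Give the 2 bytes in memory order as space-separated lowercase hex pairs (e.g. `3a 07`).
5. andi fields op=0x9:4|rd=2:3|imm=299:9 → word 952bh → 2b 95

2b 95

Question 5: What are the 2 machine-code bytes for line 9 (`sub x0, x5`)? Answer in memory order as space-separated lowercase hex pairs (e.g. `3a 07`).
line 9 (sub): pack op=0x5:4|rd=0:3|rs=5:3|pad=0:6 = 0x5140; little→ 40 51

40 51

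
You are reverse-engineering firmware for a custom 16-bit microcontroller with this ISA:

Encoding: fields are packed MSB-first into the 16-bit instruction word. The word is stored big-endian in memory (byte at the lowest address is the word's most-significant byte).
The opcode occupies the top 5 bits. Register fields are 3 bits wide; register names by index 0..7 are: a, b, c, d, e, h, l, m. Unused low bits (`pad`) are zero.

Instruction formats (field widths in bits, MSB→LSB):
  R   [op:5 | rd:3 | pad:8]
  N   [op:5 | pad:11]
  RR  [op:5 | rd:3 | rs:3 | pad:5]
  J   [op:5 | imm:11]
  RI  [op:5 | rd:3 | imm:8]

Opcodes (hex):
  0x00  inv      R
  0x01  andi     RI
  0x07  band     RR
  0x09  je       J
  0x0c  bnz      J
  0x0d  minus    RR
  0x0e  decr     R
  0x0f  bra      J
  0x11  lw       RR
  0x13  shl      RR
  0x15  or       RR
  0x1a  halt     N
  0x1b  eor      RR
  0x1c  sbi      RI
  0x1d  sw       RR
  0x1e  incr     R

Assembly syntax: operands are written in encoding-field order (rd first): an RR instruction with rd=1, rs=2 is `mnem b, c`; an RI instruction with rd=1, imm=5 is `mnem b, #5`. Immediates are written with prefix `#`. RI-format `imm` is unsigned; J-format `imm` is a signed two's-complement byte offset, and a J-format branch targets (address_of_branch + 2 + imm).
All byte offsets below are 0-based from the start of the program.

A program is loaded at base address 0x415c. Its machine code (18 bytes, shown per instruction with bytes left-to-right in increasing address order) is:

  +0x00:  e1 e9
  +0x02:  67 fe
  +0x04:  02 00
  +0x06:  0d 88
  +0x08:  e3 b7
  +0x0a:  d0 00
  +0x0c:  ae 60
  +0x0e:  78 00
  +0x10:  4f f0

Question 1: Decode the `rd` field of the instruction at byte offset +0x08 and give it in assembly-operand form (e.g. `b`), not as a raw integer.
d

+0x08: e3 b7 ⇒ word 0xe3b7 (big)
  opcode bits[15:11]=0x1c: sbi/RI
  rd@[10:8]=0x3 ⇒ d
  imm@[7:0]=0xb7 ⇒ #183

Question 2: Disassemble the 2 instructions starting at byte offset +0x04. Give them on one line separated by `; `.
@+04  big-endian(02 00) = 0x0200
  op=0x0200>>11=0x0 ⇒ inv (R)
  [10:8] rd=2 = c
@+06  big-endian(0d 88) = 0x0d88
  op=0x0d88>>11=0x1 ⇒ andi (RI)
  [10:8] rd=5 = h
  [7:0] imm=136 = #136

inv c; andi h, #136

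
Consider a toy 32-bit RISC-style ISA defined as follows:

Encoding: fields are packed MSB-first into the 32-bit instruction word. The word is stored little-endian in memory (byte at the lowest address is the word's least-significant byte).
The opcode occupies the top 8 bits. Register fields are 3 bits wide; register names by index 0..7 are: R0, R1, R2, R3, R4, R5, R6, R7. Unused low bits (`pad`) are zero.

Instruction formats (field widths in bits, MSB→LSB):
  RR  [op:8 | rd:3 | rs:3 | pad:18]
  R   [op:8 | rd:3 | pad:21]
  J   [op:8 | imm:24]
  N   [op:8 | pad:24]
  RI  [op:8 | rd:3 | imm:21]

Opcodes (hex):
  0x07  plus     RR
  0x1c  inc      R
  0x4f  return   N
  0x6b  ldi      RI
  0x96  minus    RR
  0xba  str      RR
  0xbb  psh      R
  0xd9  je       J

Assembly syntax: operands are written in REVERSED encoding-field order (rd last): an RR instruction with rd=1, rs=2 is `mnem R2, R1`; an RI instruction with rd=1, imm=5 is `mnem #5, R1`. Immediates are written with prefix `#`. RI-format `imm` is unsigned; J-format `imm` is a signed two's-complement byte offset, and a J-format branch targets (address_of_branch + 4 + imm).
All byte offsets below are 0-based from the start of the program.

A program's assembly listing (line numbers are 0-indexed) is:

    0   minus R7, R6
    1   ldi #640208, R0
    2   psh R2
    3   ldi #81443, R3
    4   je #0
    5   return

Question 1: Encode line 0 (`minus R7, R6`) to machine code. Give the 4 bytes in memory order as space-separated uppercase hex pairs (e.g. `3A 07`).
00 00 DC 96

0. minus fields op=0x96:8|rd=6:3|rs=7:3|pad=0:18 → word 96dc0000h → 00 00 dc 96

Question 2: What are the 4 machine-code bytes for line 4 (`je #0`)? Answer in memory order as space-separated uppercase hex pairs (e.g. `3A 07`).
L4: je op=0xd9:8|imm=0:24 ⇒ 0xd9000000 ⇒ little 00 00 00 d9

00 00 00 D9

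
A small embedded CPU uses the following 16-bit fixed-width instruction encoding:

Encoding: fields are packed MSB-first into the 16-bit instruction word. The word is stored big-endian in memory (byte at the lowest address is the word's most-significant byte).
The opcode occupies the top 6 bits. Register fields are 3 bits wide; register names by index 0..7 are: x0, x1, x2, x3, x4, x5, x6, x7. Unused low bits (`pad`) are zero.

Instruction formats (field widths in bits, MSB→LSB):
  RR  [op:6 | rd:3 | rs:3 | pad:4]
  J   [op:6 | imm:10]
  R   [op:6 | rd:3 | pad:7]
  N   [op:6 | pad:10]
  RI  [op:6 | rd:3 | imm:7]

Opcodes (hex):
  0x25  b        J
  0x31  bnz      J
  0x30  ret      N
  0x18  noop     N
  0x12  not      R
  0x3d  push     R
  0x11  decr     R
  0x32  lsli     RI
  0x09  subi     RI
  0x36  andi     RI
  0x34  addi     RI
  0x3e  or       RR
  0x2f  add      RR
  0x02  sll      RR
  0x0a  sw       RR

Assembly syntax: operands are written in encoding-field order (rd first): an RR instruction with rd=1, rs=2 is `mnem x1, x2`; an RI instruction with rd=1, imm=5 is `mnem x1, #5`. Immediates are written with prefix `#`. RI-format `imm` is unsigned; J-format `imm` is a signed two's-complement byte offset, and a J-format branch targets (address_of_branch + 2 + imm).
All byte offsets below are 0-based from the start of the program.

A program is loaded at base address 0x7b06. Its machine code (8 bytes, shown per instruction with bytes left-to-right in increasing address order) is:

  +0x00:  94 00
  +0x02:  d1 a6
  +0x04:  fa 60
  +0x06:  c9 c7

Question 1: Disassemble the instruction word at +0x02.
addi x3, #38

off 0x02: read d1 a6 as big → 0xd1a6
  top 6b → 0x34 → addi [RI]
  rd@[9:7]=0x3 ⇒ x3
  imm@[6:0]=0x26 ⇒ #38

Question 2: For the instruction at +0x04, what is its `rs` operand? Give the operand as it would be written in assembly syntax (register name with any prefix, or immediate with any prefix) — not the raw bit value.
@+04  big-endian(fa 60) = 0xfa60
  opcode bits[15:10]=0x3e: or/RR
  [9:7] rd=4 = x4
  [6:4] rs=6 = x6

x6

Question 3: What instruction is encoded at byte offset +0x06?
lsli x3, #71

@+06  big-endian(c9 c7) = 0xc9c7
  top 6b → 0x32 → lsli [RI]
  rd: (w>>7)&0x7=0x3 → x3
  imm: (w>>0)&0x7f=0x47 → #71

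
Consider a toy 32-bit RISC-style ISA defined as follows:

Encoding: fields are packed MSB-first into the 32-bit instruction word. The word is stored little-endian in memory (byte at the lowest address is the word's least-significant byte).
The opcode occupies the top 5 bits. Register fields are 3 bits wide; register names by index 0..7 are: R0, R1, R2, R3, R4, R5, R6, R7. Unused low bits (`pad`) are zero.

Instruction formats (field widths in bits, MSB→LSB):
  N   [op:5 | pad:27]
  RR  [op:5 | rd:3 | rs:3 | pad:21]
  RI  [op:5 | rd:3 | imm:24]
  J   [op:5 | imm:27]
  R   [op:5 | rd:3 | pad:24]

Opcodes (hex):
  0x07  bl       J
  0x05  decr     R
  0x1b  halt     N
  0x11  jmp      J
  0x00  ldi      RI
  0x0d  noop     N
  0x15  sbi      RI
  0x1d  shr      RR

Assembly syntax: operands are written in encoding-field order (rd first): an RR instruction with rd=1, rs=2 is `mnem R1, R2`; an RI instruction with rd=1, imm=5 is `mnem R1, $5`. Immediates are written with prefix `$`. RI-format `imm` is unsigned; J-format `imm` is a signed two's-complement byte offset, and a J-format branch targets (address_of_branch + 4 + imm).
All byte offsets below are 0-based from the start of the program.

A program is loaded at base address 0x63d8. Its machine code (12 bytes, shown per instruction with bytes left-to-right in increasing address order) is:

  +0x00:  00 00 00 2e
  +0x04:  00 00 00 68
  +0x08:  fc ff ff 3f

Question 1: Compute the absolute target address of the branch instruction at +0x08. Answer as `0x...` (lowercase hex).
+0x08: fc ff ff 3f ⇒ word 0x3ffffffc (little)
  op=0x3ffffffc>>27=0x7 ⇒ bl (J)
  imm@[26:0]=0x7fffffc (s27→-4) ⇒ $-4
  target = base 0x63d8 + off 0x08 + 4 + imm -4 = 0x63e0

0x63e0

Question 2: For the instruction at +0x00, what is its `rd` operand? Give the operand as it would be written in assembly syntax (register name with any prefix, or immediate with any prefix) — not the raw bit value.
[00] 00 00 00 2e → 0x2e000000
  op=0x2e000000>>27=0x5 ⇒ decr (R)
  rd: (w>>24)&0x7=0x6 → R6

R6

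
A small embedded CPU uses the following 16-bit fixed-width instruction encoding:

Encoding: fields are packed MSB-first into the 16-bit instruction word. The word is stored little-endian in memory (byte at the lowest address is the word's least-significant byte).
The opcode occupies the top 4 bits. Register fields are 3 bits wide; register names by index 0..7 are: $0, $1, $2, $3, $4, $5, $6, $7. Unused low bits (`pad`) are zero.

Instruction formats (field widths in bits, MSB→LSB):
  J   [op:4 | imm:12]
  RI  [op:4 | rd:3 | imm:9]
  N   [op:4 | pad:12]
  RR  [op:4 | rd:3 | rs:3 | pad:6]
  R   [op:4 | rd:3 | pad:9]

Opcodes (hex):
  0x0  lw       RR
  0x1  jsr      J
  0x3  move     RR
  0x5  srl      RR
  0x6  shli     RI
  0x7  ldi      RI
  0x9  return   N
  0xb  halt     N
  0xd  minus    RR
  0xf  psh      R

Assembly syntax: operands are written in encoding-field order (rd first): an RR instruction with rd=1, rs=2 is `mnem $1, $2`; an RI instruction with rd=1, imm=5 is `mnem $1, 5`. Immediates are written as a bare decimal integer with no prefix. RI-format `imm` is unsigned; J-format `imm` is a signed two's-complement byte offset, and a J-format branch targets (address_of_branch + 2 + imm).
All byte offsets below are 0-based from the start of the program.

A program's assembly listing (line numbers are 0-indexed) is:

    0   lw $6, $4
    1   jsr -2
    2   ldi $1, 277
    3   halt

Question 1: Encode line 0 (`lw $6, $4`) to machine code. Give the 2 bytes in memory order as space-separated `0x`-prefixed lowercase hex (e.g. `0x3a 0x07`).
L0: lw op=0x0:4|rd=6:3|rs=4:3|pad=0:6 ⇒ 0x0d00 ⇒ little 00 0d

0x00 0x0d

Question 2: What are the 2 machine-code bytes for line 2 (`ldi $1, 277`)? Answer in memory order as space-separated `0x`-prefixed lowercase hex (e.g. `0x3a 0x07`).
0x15 0x73

2. ldi fields op=0x7:4|rd=1:3|imm=277:9 → word 7315h → 15 73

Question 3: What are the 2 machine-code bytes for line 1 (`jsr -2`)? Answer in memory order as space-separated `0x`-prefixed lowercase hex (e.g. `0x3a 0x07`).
0xfe 0x1f

line 1 (jsr): pack op=0x1:4|imm=-2:12 = 0x1ffe; little→ fe 1f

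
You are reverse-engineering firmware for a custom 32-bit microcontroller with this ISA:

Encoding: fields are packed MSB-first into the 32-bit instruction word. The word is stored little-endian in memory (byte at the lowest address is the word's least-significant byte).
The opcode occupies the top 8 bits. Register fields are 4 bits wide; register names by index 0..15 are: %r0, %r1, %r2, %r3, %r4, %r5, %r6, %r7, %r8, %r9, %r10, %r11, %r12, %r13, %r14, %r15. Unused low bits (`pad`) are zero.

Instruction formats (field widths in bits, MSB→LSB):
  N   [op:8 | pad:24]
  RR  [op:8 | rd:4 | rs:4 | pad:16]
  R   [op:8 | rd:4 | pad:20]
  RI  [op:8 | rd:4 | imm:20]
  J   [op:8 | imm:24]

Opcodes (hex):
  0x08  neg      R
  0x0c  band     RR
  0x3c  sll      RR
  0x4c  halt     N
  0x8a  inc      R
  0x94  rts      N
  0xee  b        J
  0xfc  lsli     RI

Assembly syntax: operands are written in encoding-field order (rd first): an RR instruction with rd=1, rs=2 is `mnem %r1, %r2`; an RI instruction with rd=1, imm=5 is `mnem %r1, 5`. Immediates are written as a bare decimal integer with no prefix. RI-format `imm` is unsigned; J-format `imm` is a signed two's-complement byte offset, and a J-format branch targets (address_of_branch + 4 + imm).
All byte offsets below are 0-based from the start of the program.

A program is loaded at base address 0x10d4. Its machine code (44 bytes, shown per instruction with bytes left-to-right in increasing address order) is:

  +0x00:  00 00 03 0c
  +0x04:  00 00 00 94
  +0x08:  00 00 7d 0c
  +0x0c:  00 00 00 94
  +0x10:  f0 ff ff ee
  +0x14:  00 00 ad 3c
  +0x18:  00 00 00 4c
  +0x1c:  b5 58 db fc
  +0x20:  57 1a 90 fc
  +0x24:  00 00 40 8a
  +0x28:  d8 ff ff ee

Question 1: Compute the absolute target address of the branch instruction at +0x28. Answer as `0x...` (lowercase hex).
off 0x28: read d8 ff ff ee as little → 0xeeffffd8
  op=0xeeffffd8>>24=0xee ⇒ b (J)
  imm@[23:0]=0xffffd8 (s24→-40) ⇒ -40
  target = base 0x10d4 + off 0x28 + 4 + imm -40 = 0x10d8

0x10d8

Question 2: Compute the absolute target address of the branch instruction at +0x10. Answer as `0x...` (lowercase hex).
0x10d8

off 0x10: read f0 ff ff ee as little → 0xeefffff0
  opcode bits[31:24]=0xee: b/J
  [23:0] imm=16777200 (s24→-16) = -16
  target = base 0x10d4 + off 0x10 + 4 + imm -16 = 0x10d8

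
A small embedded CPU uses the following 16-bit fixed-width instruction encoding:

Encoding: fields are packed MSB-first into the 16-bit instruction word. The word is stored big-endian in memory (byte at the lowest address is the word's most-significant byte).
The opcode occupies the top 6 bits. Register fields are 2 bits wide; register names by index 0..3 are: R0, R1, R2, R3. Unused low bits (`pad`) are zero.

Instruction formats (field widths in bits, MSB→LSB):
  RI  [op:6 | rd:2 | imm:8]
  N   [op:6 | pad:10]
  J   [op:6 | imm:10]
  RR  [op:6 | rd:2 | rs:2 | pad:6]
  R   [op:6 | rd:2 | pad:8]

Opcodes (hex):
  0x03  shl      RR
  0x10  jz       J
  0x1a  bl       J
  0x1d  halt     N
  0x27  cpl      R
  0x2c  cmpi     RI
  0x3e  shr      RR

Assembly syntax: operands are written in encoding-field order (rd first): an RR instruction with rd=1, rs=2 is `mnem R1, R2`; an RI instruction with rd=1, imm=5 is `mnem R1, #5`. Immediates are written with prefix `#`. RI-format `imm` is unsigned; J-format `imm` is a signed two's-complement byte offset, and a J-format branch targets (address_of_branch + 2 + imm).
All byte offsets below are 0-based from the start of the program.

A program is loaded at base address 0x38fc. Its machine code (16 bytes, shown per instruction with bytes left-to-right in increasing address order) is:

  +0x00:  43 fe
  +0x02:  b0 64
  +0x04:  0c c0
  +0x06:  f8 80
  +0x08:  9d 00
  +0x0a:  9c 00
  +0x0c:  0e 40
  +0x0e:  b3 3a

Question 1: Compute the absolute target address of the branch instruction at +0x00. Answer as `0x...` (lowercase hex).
[00] 43 fe → 0x43fe
  top 6b → 0x10 → jz [J]
  imm@[9:0]=0x3fe (s10→-2) ⇒ #-2
  target = base 0x38fc + off 0x00 + 2 + imm -2 = 0x38fc

0x38fc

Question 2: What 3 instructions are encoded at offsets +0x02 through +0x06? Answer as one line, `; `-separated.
[02] b0 64 → 0xb064
  op=0xb064>>10=0x2c ⇒ cmpi (RI)
  rd: (w>>8)&0x3=0x0 → R0
  imm: (w>>0)&0xff=0x64 → #100
[04] 0c c0 → 0x0cc0
  op=0x0cc0>>10=0x3 ⇒ shl (RR)
  rd: (w>>8)&0x3=0x0 → R0
  rs: (w>>6)&0x3=0x3 → R3
[06] f8 80 → 0xf880
  op=0xf880>>10=0x3e ⇒ shr (RR)
  rd: (w>>8)&0x3=0x0 → R0
  rs: (w>>6)&0x3=0x2 → R2

cmpi R0, #100; shl R0, R3; shr R0, R2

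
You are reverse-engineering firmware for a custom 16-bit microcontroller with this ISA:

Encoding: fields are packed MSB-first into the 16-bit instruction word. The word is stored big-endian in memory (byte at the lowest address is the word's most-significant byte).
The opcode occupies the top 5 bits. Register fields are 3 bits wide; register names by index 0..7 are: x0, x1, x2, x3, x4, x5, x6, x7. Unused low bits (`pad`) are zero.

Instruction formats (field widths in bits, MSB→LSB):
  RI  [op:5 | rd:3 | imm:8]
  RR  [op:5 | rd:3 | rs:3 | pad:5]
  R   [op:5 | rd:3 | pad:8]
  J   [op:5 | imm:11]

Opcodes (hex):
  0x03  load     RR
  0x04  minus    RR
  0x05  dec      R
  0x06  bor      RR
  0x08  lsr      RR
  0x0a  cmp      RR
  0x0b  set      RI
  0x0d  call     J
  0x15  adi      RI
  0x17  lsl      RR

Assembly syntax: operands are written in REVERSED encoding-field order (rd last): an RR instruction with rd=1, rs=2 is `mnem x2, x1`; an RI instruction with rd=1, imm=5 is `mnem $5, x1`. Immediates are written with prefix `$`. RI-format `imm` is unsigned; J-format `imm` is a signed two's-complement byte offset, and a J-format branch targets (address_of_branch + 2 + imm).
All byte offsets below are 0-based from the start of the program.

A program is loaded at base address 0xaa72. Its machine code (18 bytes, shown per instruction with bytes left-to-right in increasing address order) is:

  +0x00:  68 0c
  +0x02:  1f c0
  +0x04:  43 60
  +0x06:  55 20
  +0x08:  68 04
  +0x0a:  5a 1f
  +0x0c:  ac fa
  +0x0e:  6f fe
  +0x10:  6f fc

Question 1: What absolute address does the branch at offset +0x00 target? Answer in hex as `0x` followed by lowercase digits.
0xaa80

[00] 68 0c → 0x680c
  op=0x680c>>11=0xd ⇒ call (J)
  [10:0] imm=12 = $12
  target = base 0xaa72 + off 0x00 + 2 + imm 12 = 0xaa80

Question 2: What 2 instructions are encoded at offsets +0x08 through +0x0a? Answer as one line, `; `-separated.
call $4; set $31, x2

off 0x08: read 68 04 as big → 0x6804
  opcode bits[15:11]=0xd: call/J
  imm@[10:0]=0x4 ⇒ $4
off 0x0a: read 5a 1f as big → 0x5a1f
  opcode bits[15:11]=0xb: set/RI
  rd@[10:8]=0x2 ⇒ x2
  imm@[7:0]=0x1f ⇒ $31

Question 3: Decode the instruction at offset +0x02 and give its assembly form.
+0x02: 1f c0 ⇒ word 0x1fc0 (big)
  top 5b → 0x3 → load [RR]
  rd@[10:8]=0x7 ⇒ x7
  rs@[7:5]=0x6 ⇒ x6

load x6, x7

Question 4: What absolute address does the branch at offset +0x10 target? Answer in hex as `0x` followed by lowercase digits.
[10] 6f fc → 0x6ffc
  op=0x6ffc>>11=0xd ⇒ call (J)
  imm: (w>>0)&0x7ff=0x7fc (s11→-4) → $-4
  target = base 0xaa72 + off 0x10 + 2 + imm -4 = 0xaa80

0xaa80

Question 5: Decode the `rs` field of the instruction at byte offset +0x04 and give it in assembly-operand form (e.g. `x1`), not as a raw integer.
x3

off 0x04: read 43 60 as big → 0x4360
  opcode bits[15:11]=0x8: lsr/RR
  rd@[10:8]=0x3 ⇒ x3
  rs@[7:5]=0x3 ⇒ x3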